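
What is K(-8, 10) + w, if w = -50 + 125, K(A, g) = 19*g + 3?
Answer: 268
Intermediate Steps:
K(A, g) = 3 + 19*g
w = 75
K(-8, 10) + w = (3 + 19*10) + 75 = (3 + 190) + 75 = 193 + 75 = 268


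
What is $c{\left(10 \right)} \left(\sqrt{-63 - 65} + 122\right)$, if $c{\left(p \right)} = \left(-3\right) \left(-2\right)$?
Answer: $732 + 48 i \sqrt{2} \approx 732.0 + 67.882 i$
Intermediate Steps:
$c{\left(p \right)} = 6$
$c{\left(10 \right)} \left(\sqrt{-63 - 65} + 122\right) = 6 \left(\sqrt{-63 - 65} + 122\right) = 6 \left(\sqrt{-128} + 122\right) = 6 \left(8 i \sqrt{2} + 122\right) = 6 \left(122 + 8 i \sqrt{2}\right) = 732 + 48 i \sqrt{2}$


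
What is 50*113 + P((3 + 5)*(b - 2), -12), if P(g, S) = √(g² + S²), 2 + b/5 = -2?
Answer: 5650 + 4*√1945 ≈ 5826.4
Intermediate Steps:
b = -20 (b = -10 + 5*(-2) = -10 - 10 = -20)
P(g, S) = √(S² + g²)
50*113 + P((3 + 5)*(b - 2), -12) = 50*113 + √((-12)² + ((3 + 5)*(-20 - 2))²) = 5650 + √(144 + (8*(-22))²) = 5650 + √(144 + (-176)²) = 5650 + √(144 + 30976) = 5650 + √31120 = 5650 + 4*√1945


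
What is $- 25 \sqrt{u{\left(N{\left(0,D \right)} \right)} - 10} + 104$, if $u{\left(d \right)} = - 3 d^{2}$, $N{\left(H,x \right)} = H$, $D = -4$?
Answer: $104 - 25 i \sqrt{10} \approx 104.0 - 79.057 i$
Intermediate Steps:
$- 25 \sqrt{u{\left(N{\left(0,D \right)} \right)} - 10} + 104 = - 25 \sqrt{- 3 \cdot 0^{2} - 10} + 104 = - 25 \sqrt{\left(-3\right) 0 - 10} + 104 = - 25 \sqrt{0 - 10} + 104 = - 25 \sqrt{-10} + 104 = - 25 i \sqrt{10} + 104 = 104 - 25 i \sqrt{10}$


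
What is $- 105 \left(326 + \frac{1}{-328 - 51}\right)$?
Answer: $- \frac{12973065}{379} \approx -34230.0$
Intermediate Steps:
$- 105 \left(326 + \frac{1}{-328 - 51}\right) = - 105 \left(326 + \frac{1}{-379}\right) = - 105 \left(326 - \frac{1}{379}\right) = \left(-105\right) \frac{123553}{379} = - \frac{12973065}{379}$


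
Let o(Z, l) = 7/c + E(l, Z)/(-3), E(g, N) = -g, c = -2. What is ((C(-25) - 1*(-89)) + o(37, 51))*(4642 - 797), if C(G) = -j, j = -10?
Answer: 865125/2 ≈ 4.3256e+5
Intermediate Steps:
C(G) = 10 (C(G) = -1*(-10) = 10)
o(Z, l) = -7/2 + l/3 (o(Z, l) = 7/(-2) - l/(-3) = 7*(-1/2) - l*(-1/3) = -7/2 + l/3)
((C(-25) - 1*(-89)) + o(37, 51))*(4642 - 797) = ((10 - 1*(-89)) + (-7/2 + (1/3)*51))*(4642 - 797) = ((10 + 89) + (-7/2 + 17))*3845 = (99 + 27/2)*3845 = (225/2)*3845 = 865125/2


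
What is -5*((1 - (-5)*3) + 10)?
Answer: -130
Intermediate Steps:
-5*((1 - (-5)*3) + 10) = -5*((1 - 5*(-3)) + 10) = -5*((1 + 15) + 10) = -5*(16 + 10) = -5*26 = -130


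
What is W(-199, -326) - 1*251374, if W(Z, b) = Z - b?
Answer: -251247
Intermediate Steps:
W(-199, -326) - 1*251374 = (-199 - 1*(-326)) - 1*251374 = (-199 + 326) - 251374 = 127 - 251374 = -251247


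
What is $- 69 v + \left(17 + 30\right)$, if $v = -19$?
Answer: $1358$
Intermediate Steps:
$- 69 v + \left(17 + 30\right) = \left(-69\right) \left(-19\right) + \left(17 + 30\right) = 1311 + 47 = 1358$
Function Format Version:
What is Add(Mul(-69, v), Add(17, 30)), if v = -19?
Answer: 1358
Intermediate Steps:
Add(Mul(-69, v), Add(17, 30)) = Add(Mul(-69, -19), Add(17, 30)) = Add(1311, 47) = 1358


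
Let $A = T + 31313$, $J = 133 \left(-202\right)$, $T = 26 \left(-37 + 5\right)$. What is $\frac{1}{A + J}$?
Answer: $\frac{1}{3615} \approx 0.00027663$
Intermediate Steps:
$T = -832$ ($T = 26 \left(-32\right) = -832$)
$J = -26866$
$A = 30481$ ($A = -832 + 31313 = 30481$)
$\frac{1}{A + J} = \frac{1}{30481 - 26866} = \frac{1}{3615}$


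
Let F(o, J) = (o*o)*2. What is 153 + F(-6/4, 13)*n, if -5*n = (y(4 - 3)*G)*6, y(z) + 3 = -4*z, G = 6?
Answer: 1899/5 ≈ 379.80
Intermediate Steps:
y(z) = -3 - 4*z
F(o, J) = 2*o**2 (F(o, J) = o**2*2 = 2*o**2)
n = 252/5 (n = -(-3 - 4*(4 - 3))*6*6/5 = -(-3 - 4*1)*6*6/5 = -(-3 - 4)*6*6/5 = -(-7*6)*6/5 = -(-42)*6/5 = -1/5*(-252) = 252/5 ≈ 50.400)
153 + F(-6/4, 13)*n = 153 + (2*(-6/4)**2)*(252/5) = 153 + (2*(-6*1/4)**2)*(252/5) = 153 + (2*(-3/2)**2)*(252/5) = 153 + (2*(9/4))*(252/5) = 153 + (9/2)*(252/5) = 153 + 1134/5 = 1899/5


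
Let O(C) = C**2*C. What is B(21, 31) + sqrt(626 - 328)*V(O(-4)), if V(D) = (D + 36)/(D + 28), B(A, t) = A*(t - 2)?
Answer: 609 + 7*sqrt(298)/9 ≈ 622.43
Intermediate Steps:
B(A, t) = A*(-2 + t)
O(C) = C**3
V(D) = (36 + D)/(28 + D)
B(21, 31) + sqrt(626 - 328)*V(O(-4)) = 21*(-2 + 31) + sqrt(626 - 328)*((36 + (-4)**3)/(28 + (-4)**3)) = 21*29 + sqrt(298)*((36 - 64)/(28 - 64)) = 609 + sqrt(298)*(-28/(-36)) = 609 + sqrt(298)*(-1/36*(-28)) = 609 + sqrt(298)*(7/9) = 609 + 7*sqrt(298)/9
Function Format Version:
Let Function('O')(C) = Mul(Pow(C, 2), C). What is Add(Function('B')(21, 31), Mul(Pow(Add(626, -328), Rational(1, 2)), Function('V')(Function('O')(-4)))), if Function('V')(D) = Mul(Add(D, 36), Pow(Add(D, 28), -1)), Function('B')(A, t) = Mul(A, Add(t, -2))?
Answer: Add(609, Mul(Rational(7, 9), Pow(298, Rational(1, 2)))) ≈ 622.43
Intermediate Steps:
Function('B')(A, t) = Mul(A, Add(-2, t))
Function('O')(C) = Pow(C, 3)
Function('V')(D) = Mul(Pow(Add(28, D), -1), Add(36, D)) (Function('V')(D) = Mul(Add(36, D), Pow(Add(28, D), -1)) = Mul(Pow(Add(28, D), -1), Add(36, D)))
Add(Function('B')(21, 31), Mul(Pow(Add(626, -328), Rational(1, 2)), Function('V')(Function('O')(-4)))) = Add(Mul(21, Add(-2, 31)), Mul(Pow(Add(626, -328), Rational(1, 2)), Mul(Pow(Add(28, Pow(-4, 3)), -1), Add(36, Pow(-4, 3))))) = Add(Mul(21, 29), Mul(Pow(298, Rational(1, 2)), Mul(Pow(Add(28, -64), -1), Add(36, -64)))) = Add(609, Mul(Pow(298, Rational(1, 2)), Mul(Pow(-36, -1), -28))) = Add(609, Mul(Pow(298, Rational(1, 2)), Mul(Rational(-1, 36), -28))) = Add(609, Mul(Pow(298, Rational(1, 2)), Rational(7, 9))) = Add(609, Mul(Rational(7, 9), Pow(298, Rational(1, 2))))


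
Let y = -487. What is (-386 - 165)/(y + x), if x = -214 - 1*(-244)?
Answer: 551/457 ≈ 1.2057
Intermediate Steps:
x = 30 (x = -214 + 244 = 30)
(-386 - 165)/(y + x) = (-386 - 165)/(-487 + 30) = -551/(-457) = -551*(-1/457) = 551/457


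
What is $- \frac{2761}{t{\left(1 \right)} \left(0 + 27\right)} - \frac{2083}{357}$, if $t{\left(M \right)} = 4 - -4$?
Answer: $- \frac{478535}{25704} \approx -18.617$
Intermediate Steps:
$t{\left(M \right)} = 8$ ($t{\left(M \right)} = 4 + 4 = 8$)
$- \frac{2761}{t{\left(1 \right)} \left(0 + 27\right)} - \frac{2083}{357} = - \frac{2761}{8 \left(0 + 27\right)} - \frac{2083}{357} = - \frac{2761}{8 \cdot 27} - \frac{2083}{357} = - \frac{2761}{216} - \frac{2083}{357} = - \frac{478535}{25704}$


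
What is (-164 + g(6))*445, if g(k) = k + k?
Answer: -67640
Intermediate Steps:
g(k) = 2*k
(-164 + g(6))*445 = (-164 + 2*6)*445 = (-164 + 12)*445 = -152*445 = -67640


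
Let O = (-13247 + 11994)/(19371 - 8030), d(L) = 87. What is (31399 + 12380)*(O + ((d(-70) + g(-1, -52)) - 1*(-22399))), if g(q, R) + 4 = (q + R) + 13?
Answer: 11142345159351/11341 ≈ 9.8248e+8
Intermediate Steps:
g(q, R) = 9 + R + q (g(q, R) = -4 + ((q + R) + 13) = -4 + ((R + q) + 13) = -4 + (13 + R + q) = 9 + R + q)
O = -1253/11341 ≈ -0.11048
(31399 + 12380)*(O + ((d(-70) + g(-1, -52)) - 1*(-22399))) = (31399 + 12380)*(-1253/11341 + ((87 + (9 - 52 - 1)) - 1*(-22399))) = 43779*(-1253/11341 + ((87 - 44) + 22399)) = 43779*(-1253/11341 + (43 + 22399)) = 43779*(-1253/11341 + 22442) = 43779*(254513469/11341) = 11142345159351/11341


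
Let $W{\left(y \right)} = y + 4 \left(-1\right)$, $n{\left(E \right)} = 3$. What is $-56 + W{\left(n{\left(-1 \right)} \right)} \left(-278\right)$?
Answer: $222$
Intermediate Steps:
$W{\left(y \right)} = -4 + y$ ($W{\left(y \right)} = y - 4 = -4 + y$)
$-56 + W{\left(n{\left(-1 \right)} \right)} \left(-278\right) = -56 + \left(-4 + 3\right) \left(-278\right) = -56 - -278 = -56 + 278 = 222$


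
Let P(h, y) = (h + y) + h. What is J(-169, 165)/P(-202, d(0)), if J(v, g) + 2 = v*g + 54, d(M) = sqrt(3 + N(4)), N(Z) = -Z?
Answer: 11244532/163217 + 27833*I/163217 ≈ 68.893 + 0.17053*I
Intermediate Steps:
d(M) = I (d(M) = sqrt(3 - 1*4) = sqrt(3 - 4) = sqrt(-1) = I)
P(h, y) = y + 2*h
J(v, g) = 52 + g*v (J(v, g) = -2 + (v*g + 54) = -2 + (g*v + 54) = -2 + (54 + g*v) = 52 + g*v)
J(-169, 165)/P(-202, d(0)) = (52 + 165*(-169))/(I + 2*(-202)) = (52 - 27885)/(I - 404) = -27833*(-404 - I)/163217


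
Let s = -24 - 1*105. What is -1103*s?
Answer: 142287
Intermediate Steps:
s = -129 (s = -24 - 105 = -129)
-1103*s = -1103*(-129) = 142287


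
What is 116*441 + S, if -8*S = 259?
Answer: 408989/8 ≈ 51124.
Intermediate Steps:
S = -259/8 (S = -⅛*259 = -259/8 ≈ -32.375)
116*441 + S = 116*441 - 259/8 = 51156 - 259/8 = 408989/8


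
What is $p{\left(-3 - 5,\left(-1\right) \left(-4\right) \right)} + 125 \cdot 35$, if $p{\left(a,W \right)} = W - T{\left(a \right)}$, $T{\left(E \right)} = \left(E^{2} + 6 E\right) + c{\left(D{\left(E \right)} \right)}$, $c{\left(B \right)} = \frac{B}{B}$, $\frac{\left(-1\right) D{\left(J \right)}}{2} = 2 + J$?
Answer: $4362$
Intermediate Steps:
$D{\left(J \right)} = -4 - 2 J$ ($D{\left(J \right)} = - 2 \left(2 + J\right) = -4 - 2 J$)
$c{\left(B \right)} = 1$
$T{\left(E \right)} = 1 + E^{2} + 6 E$ ($T{\left(E \right)} = \left(E^{2} + 6 E\right) + 1 = 1 + E^{2} + 6 E$)
$p{\left(a,W \right)} = -1 + W - a^{2} - 6 a$ ($p{\left(a,W \right)} = W - \left(1 + a^{2} + 6 a\right) = -1 + W - a^{2} - 6 a$)
$p{\left(-3 - 5,\left(-1\right) \left(-4\right) \right)} + 125 \cdot 35 = \left(-1 - -4 - \left(-3 - 5\right)^{2} - 6 \left(-3 - 5\right)\right) + 125 \cdot 35 = \left(-1 + 4 - \left(-3 - 5\right)^{2} - 6 \left(-3 - 5\right)\right) + 4375 = \left(-1 + 4 - \left(-8\right)^{2} - -48\right) + 4375 = \left(-1 + 4 - 64 + 48\right) + 4375 = -13 + 4375 = 4362$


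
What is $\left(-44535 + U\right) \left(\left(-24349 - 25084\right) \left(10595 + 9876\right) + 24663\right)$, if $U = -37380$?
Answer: $82891285906200$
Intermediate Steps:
$\left(-44535 + U\right) \left(\left(-24349 - 25084\right) \left(10595 + 9876\right) + 24663\right) = \left(-44535 - 37380\right) \left(\left(-24349 - 25084\right) \left(10595 + 9876\right) + 24663\right) = - 81915 \left(\left(-49433\right) 20471 + 24663\right) = - 81915 \left(-1011942943 + 24663\right) = \left(-81915\right) \left(-1011918280\right) = 82891285906200$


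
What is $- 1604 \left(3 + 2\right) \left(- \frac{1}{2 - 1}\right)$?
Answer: $8020$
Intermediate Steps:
$- 1604 \left(3 + 2\right) \left(- \frac{1}{2 - 1}\right) = - 1604 \cdot 5 \left(- 1^{-1}\right) = - 1604 \cdot 5 \left(\left(-1\right) 1\right) = - 1604 \cdot 5 \left(-1\right) = \left(-1604\right) \left(-5\right) = 8020$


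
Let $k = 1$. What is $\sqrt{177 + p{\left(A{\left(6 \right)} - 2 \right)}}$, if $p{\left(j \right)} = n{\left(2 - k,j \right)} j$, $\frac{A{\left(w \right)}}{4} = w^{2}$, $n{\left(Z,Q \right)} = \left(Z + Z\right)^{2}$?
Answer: $\sqrt{745} \approx 27.295$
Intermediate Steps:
$n{\left(Z,Q \right)} = 4 Z^{2}$ ($n{\left(Z,Q \right)} = \left(2 Z\right)^{2} = 4 Z^{2}$)
$A{\left(w \right)} = 4 w^{2}$
$p{\left(j \right)} = 4 j$ ($p{\left(j \right)} = 4 \left(2 - 1\right)^{2} j = 4 \cdot 1^{2} j = 4 \cdot 1 j = 4 j$)
$\sqrt{177 + p{\left(A{\left(6 \right)} - 2 \right)}} = \sqrt{177 + 4 \left(4 \cdot 6^{2} - 2\right)} = \sqrt{177 + 4 \left(4 \cdot 36 - 2\right)} = \sqrt{177 + 4 \left(144 - 2\right)} = \sqrt{177 + 4 \cdot 142} = \sqrt{177 + 568} = \sqrt{745}$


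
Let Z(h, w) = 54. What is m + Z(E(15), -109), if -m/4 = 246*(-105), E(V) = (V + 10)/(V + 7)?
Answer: 103374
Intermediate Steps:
E(V) = (10 + V)/(7 + V)
m = 103320 (m = -984*(-105) = -4*(-25830) = 103320)
m + Z(E(15), -109) = 103320 + 54 = 103374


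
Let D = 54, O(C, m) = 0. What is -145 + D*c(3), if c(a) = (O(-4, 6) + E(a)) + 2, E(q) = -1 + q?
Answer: 71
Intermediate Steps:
c(a) = 1 + a (c(a) = (0 + (-1 + a)) + 2 = (-1 + a) + 2 = 1 + a)
-145 + D*c(3) = -145 + 54*(1 + 3) = -145 + 54*4 = -145 + 216 = 71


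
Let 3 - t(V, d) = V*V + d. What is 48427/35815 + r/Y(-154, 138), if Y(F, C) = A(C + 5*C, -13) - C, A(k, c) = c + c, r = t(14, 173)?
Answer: 10525159/2936830 ≈ 3.5839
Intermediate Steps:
t(V, d) = 3 - d - V² (t(V, d) = 3 - (V*V + d) = 3 - (V² + d) = 3 - (d + V²) = 3 + (-d - V²) = 3 - d - V²)
r = -366 (r = 3 - 1*173 - 1*14² = 3 - 173 - 1*196 = 3 - 173 - 196 = -366)
A(k, c) = 2*c
Y(F, C) = -26 - C (Y(F, C) = 2*(-13) - C = -26 - C)
48427/35815 + r/Y(-154, 138) = 48427/35815 - 366/(-26 - 1*138) = 48427*(1/35815) - 366/(-26 - 138) = 48427/35815 - 366/(-164) = 48427/35815 - 366*(-1/164) = 48427/35815 + 183/82 = 10525159/2936830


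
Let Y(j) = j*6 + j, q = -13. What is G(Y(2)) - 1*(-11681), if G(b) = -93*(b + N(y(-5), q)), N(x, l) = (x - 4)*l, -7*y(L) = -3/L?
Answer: 190378/35 ≈ 5439.4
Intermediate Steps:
y(L) = 3/(7*L) (y(L) = -(-3)/(7*L) = 3/(7*L))
Y(j) = 7*j (Y(j) = 6*j + j = 7*j)
N(x, l) = l*(-4 + x) (N(x, l) = (-4 + x)*l = l*(-4 + x))
G(b) = -172887/35 - 93*b (G(b) = -93*(b - 13*(-4 + (3/7)/(-5))) = -93*(b - 13*(-4 + (3/7)*(-1/5))) = -93*(b - 13*(-4 - 3/35)) = -93*(b - 13*(-143/35)) = -93*(b + 1859/35) = -93*(1859/35 + b) = -172887/35 - 93*b)
G(Y(2)) - 1*(-11681) = (-172887/35 - 651*2) - 1*(-11681) = (-172887/35 - 93*14) + 11681 = (-172887/35 - 1302) + 11681 = -218457/35 + 11681 = 190378/35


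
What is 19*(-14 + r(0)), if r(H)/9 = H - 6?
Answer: -1292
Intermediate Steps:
r(H) = -54 + 9*H (r(H) = 9*(H - 6) = 9*(-6 + H) = -54 + 9*H)
19*(-14 + r(0)) = 19*(-14 + (-54 + 9*0)) = 19*(-14 + (-54 + 0)) = 19*(-14 - 54) = 19*(-68) = -1292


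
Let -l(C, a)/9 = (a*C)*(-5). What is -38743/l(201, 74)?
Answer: -38743/669330 ≈ -0.057883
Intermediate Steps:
l(C, a) = 45*C*a (l(C, a) = -9*a*C*(-5) = -9*C*a*(-5) = -(-45)*C*a = 45*C*a)
-38743/l(201, 74) = -38743/(45*201*74) = -38743/669330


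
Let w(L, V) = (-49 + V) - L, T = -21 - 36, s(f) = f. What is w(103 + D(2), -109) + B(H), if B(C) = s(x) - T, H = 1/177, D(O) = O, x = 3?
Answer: -203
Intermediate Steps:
T = -57
H = 1/177 ≈ 0.0056497
w(L, V) = -49 + V - L
B(C) = 60 (B(C) = 3 - 1*(-57) = 3 + 57 = 60)
w(103 + D(2), -109) + B(H) = (-49 - 109 - (103 + 2)) + 60 = (-49 - 109 - 1*105) + 60 = (-49 - 109 - 105) + 60 = -263 + 60 = -203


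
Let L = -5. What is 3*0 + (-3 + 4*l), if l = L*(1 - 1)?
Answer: -3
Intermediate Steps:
l = 0 (l = -5*(1 - 1) = -5*0 = 0)
3*0 + (-3 + 4*l) = 3*0 + (-3 + 4*0) = 0 + (-3 + 0) = 0 - 3 = -3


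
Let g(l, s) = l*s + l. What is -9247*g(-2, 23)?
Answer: 443856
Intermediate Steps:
g(l, s) = l + l*s
-9247*g(-2, 23) = -(-18494)*(1 + 23) = -(-18494)*24 = -9247*(-48) = 443856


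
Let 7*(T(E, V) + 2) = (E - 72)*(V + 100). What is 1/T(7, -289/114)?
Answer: -798/723811 ≈ -0.0011025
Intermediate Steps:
T(E, V) = -2 + (-72 + E)*(100 + V)/7 (T(E, V) = -2 + ((E - 72)*(V + 100))/7 = -2 + ((-72 + E)*(100 + V))/7 = -2 + (-72 + E)*(100 + V)/7)
1/T(7, -289/114) = 1/(-7214/7 - (-20808)/(7*114) + (100/7)*7 + (⅐)*7*(-289/114)) = 1/(-7214/7 - (-20808)/(7*114) + 100 + (⅐)*7*(-289*1/114)) = 1/(-7214/7 - 72/7*(-289/114) + 100 + (⅐)*7*(-289/114)) = 1/(-7214/7 + 3468/133 + 100 - 289/114) = 1/(-723811/798) = -798/723811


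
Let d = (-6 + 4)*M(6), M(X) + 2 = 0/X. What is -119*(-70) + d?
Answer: 8334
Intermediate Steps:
M(X) = -2 (M(X) = -2 + 0/X = -2 + 0 = -2)
d = 4 (d = (-6 + 4)*(-2) = -2*(-2) = 4)
-119*(-70) + d = -119*(-70) + 4 = 8330 + 4 = 8334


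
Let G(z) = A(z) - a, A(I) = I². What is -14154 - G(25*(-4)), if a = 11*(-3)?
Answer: -24187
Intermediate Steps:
a = -33
G(z) = 33 + z² (G(z) = z² - 1*(-33) = z² + 33 = 33 + z²)
-14154 - G(25*(-4)) = -14154 - (33 + (25*(-4))²) = -14154 - (33 + (-100)²) = -14154 - (33 + 10000) = -14154 - 1*10033 = -14154 - 10033 = -24187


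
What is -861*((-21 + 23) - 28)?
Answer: 22386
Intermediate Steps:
-861*((-21 + 23) - 28) = -861*(2 - 28) = -861*(-26) = 22386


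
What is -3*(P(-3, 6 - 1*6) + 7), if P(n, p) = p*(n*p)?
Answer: -21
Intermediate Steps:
P(n, p) = n*p²
-3*(P(-3, 6 - 1*6) + 7) = -3*(-3*(6 - 1*6)² + 7) = -3*(-3*(6 - 6)² + 7) = -3*(-3*0² + 7) = -3*(-3*0 + 7) = -3*(0 + 7) = -3*7 = -21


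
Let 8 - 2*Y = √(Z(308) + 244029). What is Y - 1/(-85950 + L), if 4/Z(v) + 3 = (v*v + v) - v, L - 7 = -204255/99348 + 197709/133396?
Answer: 11166483703722/2791612805449 - √2195921634373753/189722 ≈ -243.00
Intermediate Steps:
L = 208734251/32481926 (L = 7 + (-204255/99348 + 197709/133396) = 7 + (-204255*1/99348 + 197709*(1/133396)) = 7 + (-4005/1948 + 197709/133396) = 7 - 18639231/32481926 = 208734251/32481926 ≈ 6.4262)
Z(v) = 4/(-3 + v²) (Z(v) = 4/(-3 + ((v*v + v) - v)) = 4/(-3 + ((v² + v) - v)) = 4/(-3 + ((v + v²) - v)) = 4/(-3 + v²))
Y = 4 - √2195921634373753/189722 (Y = 4 - √(4/(-3 + 308²) + 244029)/2 = 4 - √(4/(-3 + 94864) + 244029)/2 = 4 - √(4/94861 + 244029)/2 = 4 - √2195921634373753/189722 ≈ -243.00)
Y - 1/(-85950 + L) = (4 - √2195921634373753/189722) - 1/(-85950 + 208734251/32481926) = (4 - √2195921634373753/189722) - 1/(-2791612805449/32481926) = (4 - √2195921634373753/189722) - 1*(-32481926/2791612805449) = (4 - √2195921634373753/189722) + 32481926/2791612805449 = 11166483703722/2791612805449 - √2195921634373753/189722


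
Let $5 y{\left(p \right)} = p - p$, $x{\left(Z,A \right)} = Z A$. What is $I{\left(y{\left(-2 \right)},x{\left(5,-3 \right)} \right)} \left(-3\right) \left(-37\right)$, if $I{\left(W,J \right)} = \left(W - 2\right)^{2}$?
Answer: $444$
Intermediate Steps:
$x{\left(Z,A \right)} = A Z$
$y{\left(p \right)} = 0$ ($y{\left(p \right)} = \frac{p - p}{5} = \frac{1}{5} \cdot 0 = 0$)
$I{\left(W,J \right)} = \left(-2 + W\right)^{2}$
$I{\left(y{\left(-2 \right)},x{\left(5,-3 \right)} \right)} \left(-3\right) \left(-37\right) = \left(-2 + 0\right)^{2} \left(-3\right) \left(-37\right) = \left(-2\right)^{2} \left(-3\right) \left(-37\right) = 4 \left(-3\right) \left(-37\right) = \left(-12\right) \left(-37\right) = 444$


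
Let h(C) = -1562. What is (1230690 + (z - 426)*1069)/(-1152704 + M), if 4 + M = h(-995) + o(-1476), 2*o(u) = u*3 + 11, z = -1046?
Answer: 685756/2312957 ≈ 0.29648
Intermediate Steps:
o(u) = 11/2 + 3*u/2 (o(u) = (u*3 + 11)/2 = (3*u + 11)/2 = (11 + 3*u)/2 = 11/2 + 3*u/2)
M = -7549/2 (M = -4 + (-1562 + (11/2 + (3/2)*(-1476))) = -4 + (-1562 + (11/2 - 2214)) = -4 + (-1562 - 4417/2) = -4 - 7541/2 = -7549/2 ≈ -3774.5)
(1230690 + (z - 426)*1069)/(-1152704 + M) = (1230690 + (-1046 - 426)*1069)/(-1152704 - 7549/2) = (1230690 - 1472*1069)/(-2312957/2) = (1230690 - 1573568)*(-2/2312957) = -342878*(-2/2312957) = 685756/2312957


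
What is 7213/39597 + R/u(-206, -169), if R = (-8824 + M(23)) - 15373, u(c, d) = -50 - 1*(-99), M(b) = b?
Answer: -956864441/1940253 ≈ -493.16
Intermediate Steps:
u(c, d) = 49 (u(c, d) = -50 + 99 = 49)
R = -24174 (R = (-8824 + 23) - 15373 = -8801 - 15373 = -24174)
7213/39597 + R/u(-206, -169) = 7213/39597 - 24174/49 = -956864441/1940253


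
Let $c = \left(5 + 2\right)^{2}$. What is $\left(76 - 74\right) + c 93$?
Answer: $4559$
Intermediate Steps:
$c = 49$ ($c = 7^{2} = 49$)
$\left(76 - 74\right) + c 93 = \left(76 - 74\right) + 49 \cdot 93 = 2 + 4557 = 4559$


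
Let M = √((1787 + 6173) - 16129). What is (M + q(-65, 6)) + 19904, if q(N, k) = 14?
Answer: 19918 + I*√8169 ≈ 19918.0 + 90.383*I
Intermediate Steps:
M = I*√8169 (M = √(7960 - 16129) = √(-8169) = I*√8169 ≈ 90.383*I)
(M + q(-65, 6)) + 19904 = (I*√8169 + 14) + 19904 = (14 + I*√8169) + 19904 = 19918 + I*√8169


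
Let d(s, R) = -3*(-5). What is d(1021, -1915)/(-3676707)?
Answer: -5/1225569 ≈ -4.0797e-6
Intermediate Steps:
d(s, R) = 15
d(1021, -1915)/(-3676707) = 15/(-3676707) = 15*(-1/3676707) = -5/1225569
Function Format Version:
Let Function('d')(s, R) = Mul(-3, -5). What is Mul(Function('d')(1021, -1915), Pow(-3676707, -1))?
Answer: Rational(-5, 1225569) ≈ -4.0797e-6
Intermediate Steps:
Function('d')(s, R) = 15
Mul(Function('d')(1021, -1915), Pow(-3676707, -1)) = Mul(15, Pow(-3676707, -1)) = Mul(15, Rational(-1, 3676707)) = Rational(-5, 1225569)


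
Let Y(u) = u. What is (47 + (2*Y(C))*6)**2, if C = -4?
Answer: 1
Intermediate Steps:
(47 + (2*Y(C))*6)**2 = (47 + (2*(-4))*6)**2 = (47 - 8*6)**2 = (47 - 48)**2 = (-1)**2 = 1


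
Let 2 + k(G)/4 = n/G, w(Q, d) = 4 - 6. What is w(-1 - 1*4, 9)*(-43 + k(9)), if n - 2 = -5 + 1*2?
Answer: 926/9 ≈ 102.89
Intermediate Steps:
n = -1 (n = 2 + (-5 + 1*2) = 2 + (-5 + 2) = 2 - 3 = -1)
w(Q, d) = -2
k(G) = -8 - 4/G (k(G) = -8 + 4*(-1/G) = -8 - 4/G)
w(-1 - 1*4, 9)*(-43 + k(9)) = -2*(-43 + (-8 - 4/9)) = -2*(-43 - 76/9) = -2*(-463/9) = 926/9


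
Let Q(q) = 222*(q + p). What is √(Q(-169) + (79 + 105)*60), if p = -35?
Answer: 2*I*√8562 ≈ 185.06*I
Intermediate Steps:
Q(q) = -7770 + 222*q (Q(q) = 222*(q - 35) = 222*(-35 + q) = -7770 + 222*q)
√(Q(-169) + (79 + 105)*60) = √((-7770 + 222*(-169)) + (79 + 105)*60) = √((-7770 - 37518) + 184*60) = √(-45288 + 11040) = √(-34248) = 2*I*√8562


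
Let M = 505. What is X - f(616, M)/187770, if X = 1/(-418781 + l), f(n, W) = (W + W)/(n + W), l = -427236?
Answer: -106496734/17807826215289 ≈ -5.9803e-6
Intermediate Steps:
f(n, W) = 2*W/(W + n) (f(n, W) = (2*W)/(W + n) = 2*W/(W + n))
X = -1/846017 (X = 1/(-418781 - 427236) = 1/(-846017) = -1/846017 ≈ -1.1820e-6)
X - f(616, M)/187770 = -1/846017 - 2*505/(505 + 616)/187770 = -1/846017 - 2*505/1121/187770 = -1/846017 - 2*505*(1/1121)/187770 = -1/846017 - 1010/(1121*187770) = -1/846017 - 1*101/21049017 = -1/846017 - 101/21049017 = -106496734/17807826215289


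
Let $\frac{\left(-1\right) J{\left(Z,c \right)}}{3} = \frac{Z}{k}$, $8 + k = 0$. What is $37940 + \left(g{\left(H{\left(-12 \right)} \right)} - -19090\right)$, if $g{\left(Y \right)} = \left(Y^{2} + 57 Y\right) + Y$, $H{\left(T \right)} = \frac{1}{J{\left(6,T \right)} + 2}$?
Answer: $\frac{16485630}{289} \approx 57044.0$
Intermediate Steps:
$k = -8$ ($k = -8 + 0 = -8$)
$J{\left(Z,c \right)} = \frac{3 Z}{8}$ ($J{\left(Z,c \right)} = - 3 \frac{Z}{-8} = - 3 Z \left(- \frac{1}{8}\right) = - 3 \left(- \frac{Z}{8}\right) = \frac{3 Z}{8}$)
$H{\left(T \right)} = \frac{4}{17}$ ($H{\left(T \right)} = \frac{1}{\frac{3}{8} \cdot 6 + 2} = \frac{1}{\frac{9}{4} + 2} = \frac{1}{\frac{17}{4}} = \frac{4}{17}$)
$g{\left(Y \right)} = Y^{2} + 58 Y$
$37940 + \left(g{\left(H{\left(-12 \right)} \right)} - -19090\right) = 37940 + \left(\frac{4 \left(58 + \frac{4}{17}\right)}{17} - -19090\right) = 37940 + \left(\frac{4}{17} \cdot \frac{990}{17} + 19090\right) = 37940 + \left(\frac{3960}{289} + 19090\right) = 37940 + \frac{5520970}{289} = \frac{16485630}{289}$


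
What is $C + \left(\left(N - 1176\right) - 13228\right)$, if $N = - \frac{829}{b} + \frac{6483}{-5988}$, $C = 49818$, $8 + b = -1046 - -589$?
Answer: $\frac{32869799779}{928140} \approx 35415.0$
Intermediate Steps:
$b = -465$ ($b = -8 - 457 = -465$)
$N = \frac{649819}{928140}$ ($N = - \frac{829}{-465} + \frac{6483}{-5988} = \left(-829\right) \left(- \frac{1}{465}\right) + 6483 \left(- \frac{1}{5988}\right) = \frac{829}{465} - \frac{2161}{1996} = \frac{649819}{928140} \approx 0.70013$)
$C + \left(\left(N - 1176\right) - 13228\right) = 49818 + \left(\left(\frac{649819}{928140} - 1176\right) - 13228\right) = 49818 - \frac{13368278741}{928140} = \frac{32869799779}{928140}$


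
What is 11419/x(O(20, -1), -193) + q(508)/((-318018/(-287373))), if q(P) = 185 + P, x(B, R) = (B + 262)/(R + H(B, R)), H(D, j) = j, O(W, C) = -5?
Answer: -450185777513/27243542 ≈ -16525.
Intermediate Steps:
x(B, R) = (262 + B)/(2*R) (x(B, R) = (B + 262)/(R + R) = (262 + B)/((2*R)) = (262 + B)*(1/(2*R)) = (262 + B)/(2*R))
11419/x(O(20, -1), -193) + q(508)/((-318018/(-287373))) = 11419/(((½)*(262 - 5)/(-193))) + (185 + 508)/((-318018/(-287373))) = 11419/(((½)*(-1/193)*257)) + 693/((-318018*(-1/287373))) = 11419/(-257/386) + 693/(106006/95791) = 11419*(-386/257) + 693*(95791/106006) = -4407734/257 + 66383163/106006 = -450185777513/27243542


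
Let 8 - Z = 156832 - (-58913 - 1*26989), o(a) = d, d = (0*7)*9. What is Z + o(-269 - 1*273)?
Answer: -242726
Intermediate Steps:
d = 0 (d = 0*9 = 0)
o(a) = 0
Z = -242726 (Z = 8 - (156832 - (-58913 - 1*26989)) = 8 - (156832 - (-58913 - 26989)) = 8 - (156832 - 1*(-85902)) = 8 - (156832 + 85902) = 8 - 1*242734 = 8 - 242734 = -242726)
Z + o(-269 - 1*273) = -242726 + 0 = -242726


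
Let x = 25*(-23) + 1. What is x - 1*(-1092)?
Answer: 518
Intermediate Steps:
x = -574 (x = -575 + 1 = -574)
x - 1*(-1092) = -574 - 1*(-1092) = -574 + 1092 = 518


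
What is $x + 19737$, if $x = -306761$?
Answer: $-287024$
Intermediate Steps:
$x + 19737 = -306761 + 19737 = -287024$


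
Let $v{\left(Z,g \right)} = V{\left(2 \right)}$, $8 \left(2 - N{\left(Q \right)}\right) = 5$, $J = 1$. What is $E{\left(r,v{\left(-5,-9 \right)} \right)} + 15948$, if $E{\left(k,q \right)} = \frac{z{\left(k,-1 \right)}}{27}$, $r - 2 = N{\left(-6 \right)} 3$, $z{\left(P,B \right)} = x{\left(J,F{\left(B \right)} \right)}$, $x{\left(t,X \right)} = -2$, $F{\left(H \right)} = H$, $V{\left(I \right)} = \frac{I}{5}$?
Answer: $\frac{430594}{27} \approx 15948.0$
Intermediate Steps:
$V{\left(I \right)} = \frac{I}{5}$ ($V{\left(I \right)} = I \frac{1}{5} = \frac{I}{5}$)
$z{\left(P,B \right)} = -2$
$N{\left(Q \right)} = \frac{11}{8}$ ($N{\left(Q \right)} = 2 - \frac{5}{8} = \frac{11}{8}$)
$r = \frac{49}{8}$ ($r = 2 + \frac{11}{8} \cdot 3 = 2 + \frac{33}{8} = \frac{49}{8} \approx 6.125$)
$v{\left(Z,g \right)} = \frac{2}{5}$ ($v{\left(Z,g \right)} = \frac{1}{5} \cdot 2 = \frac{2}{5}$)
$E{\left(k,q \right)} = - \frac{2}{27}$
$E{\left(r,v{\left(-5,-9 \right)} \right)} + 15948 = - \frac{2}{27} + 15948 = \frac{430594}{27}$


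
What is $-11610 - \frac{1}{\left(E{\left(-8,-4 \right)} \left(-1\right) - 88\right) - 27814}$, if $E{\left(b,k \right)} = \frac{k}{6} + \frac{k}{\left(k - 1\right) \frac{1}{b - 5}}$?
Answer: $- \frac{4857206025}{418364} \approx -11610.0$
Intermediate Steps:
$E{\left(b,k \right)} = \frac{k}{6} + \frac{k \left(-5 + b\right)}{-1 + k}$ ($E{\left(b,k \right)} = k \frac{1}{6} + \frac{k}{\left(-1 + k\right) \frac{1}{-5 + b}} = \frac{k}{6} + \frac{k}{\frac{1}{-5 + b} \left(-1 + k\right)} = \frac{k}{6} + k \frac{-5 + b}{-1 + k} = \frac{k}{6} + \frac{k \left(-5 + b\right)}{-1 + k}$)
$-11610 - \frac{1}{\left(E{\left(-8,-4 \right)} \left(-1\right) - 88\right) - 27814} = -11610 - \frac{1}{\left(\frac{1}{6} \left(-4\right) \frac{1}{-1 - 4} \left(-31 - 4 + 6 \left(-8\right)\right) \left(-1\right) - 88\right) - 27814} = -11610 - \frac{1}{\left(\frac{1}{6} \left(-4\right) \frac{1}{-5} \left(-31 - 4 - 48\right) \left(-1\right) - 88\right) - 27814} = -11610 - \frac{1}{\left(\frac{1}{6} \left(-4\right) \left(- \frac{1}{5}\right) \left(-83\right) \left(-1\right) - 88\right) - 27814} = -11610 - \frac{1}{\left(\left(- \frac{166}{15}\right) \left(-1\right) - 88\right) - 27814} = -11610 - \frac{1}{\left(\frac{166}{15} - 88\right) - 27814} = -11610 - \frac{1}{- \frac{1154}{15} - 27814} = -11610 - \frac{1}{- \frac{418364}{15}} = -11610 - - \frac{15}{418364} = -11610 + \frac{15}{418364} = - \frac{4857206025}{418364}$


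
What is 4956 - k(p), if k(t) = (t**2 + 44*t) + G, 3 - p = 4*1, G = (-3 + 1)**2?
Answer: 4995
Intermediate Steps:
G = 4 (G = (-2)**2 = 4)
p = -1 (p = 3 - 4 = -1)
k(t) = 4 + t**2 + 44*t (k(t) = (t**2 + 44*t) + 4 = 4 + t**2 + 44*t)
4956 - k(p) = 4956 - (4 + (-1)**2 + 44*(-1)) = 4956 - (4 + 1 - 44) = 4956 - 1*(-39) = 4956 + 39 = 4995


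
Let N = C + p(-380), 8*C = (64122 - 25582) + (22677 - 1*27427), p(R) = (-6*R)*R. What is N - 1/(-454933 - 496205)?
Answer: -1640097188143/1902276 ≈ -8.6218e+5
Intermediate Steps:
p(R) = -6*R²
C = 16895/4 (C = ((64122 - 25582) + (22677 - 1*27427))/8 = (38540 + (22677 - 27427))/8 = (38540 - 4750)/8 = (⅛)*33790 = 16895/4 ≈ 4223.8)
N = -3448705/4 (N = 16895/4 - 6*(-380)² = 16895/4 - 6*144400 = 16895/4 - 866400 = -3448705/4 ≈ -8.6218e+5)
N - 1/(-454933 - 496205) = -3448705/4 - 1/(-454933 - 496205) = -3448705/4 - 1/(-951138) = -3448705/4 - 1*(-1/951138) = -3448705/4 + 1/951138 = -1640097188143/1902276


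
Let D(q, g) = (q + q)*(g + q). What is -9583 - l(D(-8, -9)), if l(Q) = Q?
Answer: -9855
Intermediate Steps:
D(q, g) = 2*q*(g + q) (D(q, g) = (2*q)*(g + q) = 2*q*(g + q))
-9583 - l(D(-8, -9)) = -9583 - 2*(-8)*(-9 - 8) = -9583 - 2*(-8)*(-17) = -9583 - 1*272 = -9583 - 272 = -9855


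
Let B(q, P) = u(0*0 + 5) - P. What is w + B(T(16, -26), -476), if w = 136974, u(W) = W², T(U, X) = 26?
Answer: 137475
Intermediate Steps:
B(q, P) = 25 - P (B(q, P) = (0*0 + 5)² - P = (0 + 5)² - P = 5² - P = 25 - P)
w + B(T(16, -26), -476) = 136974 + (25 - 1*(-476)) = 136974 + (25 + 476) = 136974 + 501 = 137475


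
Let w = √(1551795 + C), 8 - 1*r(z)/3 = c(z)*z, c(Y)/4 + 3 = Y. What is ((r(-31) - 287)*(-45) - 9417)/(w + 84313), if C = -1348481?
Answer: 16063818638/2369492885 - 190526*√203314/2369492885 ≈ 6.7432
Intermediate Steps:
c(Y) = -12 + 4*Y
r(z) = 24 - 3*z*(-12 + 4*z) (r(z) = 24 - 3*(-12 + 4*z)*z = 24 - 3*z*(-12 + 4*z))
w = √203314 (w = √(1551795 - 1348481) = √203314 ≈ 450.90)
((r(-31) - 287)*(-45) - 9417)/(w + 84313) = (((24 - 12*(-31)*(-3 - 31)) - 287)*(-45) - 9417)/(√203314 + 84313) = (((24 - 12*(-31)*(-34)) - 287)*(-45) - 9417)/(84313 + √203314) = (((24 - 12648) - 287)*(-45) - 9417)/(84313 + √203314) = ((-12624 - 287)*(-45) - 9417)/(84313 + √203314) = (-12911*(-45) - 9417)/(84313 + √203314) = (580995 - 9417)/(84313 + √203314) = 571578/(84313 + √203314)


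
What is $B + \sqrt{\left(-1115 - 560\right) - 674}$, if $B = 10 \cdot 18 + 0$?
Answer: $180 + 9 i \sqrt{29} \approx 180.0 + 48.466 i$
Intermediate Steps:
$B = 180$ ($B = 180 + 0 = 180$)
$B + \sqrt{\left(-1115 - 560\right) - 674} = 180 + \sqrt{\left(-1115 - 560\right) - 674} = 180 + \sqrt{-1675 - 674} = 180 + \sqrt{-2349} = 180 + 9 i \sqrt{29}$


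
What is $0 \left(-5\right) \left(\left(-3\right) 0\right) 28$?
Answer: $0$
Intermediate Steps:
$0 \left(-5\right) \left(\left(-3\right) 0\right) 28 = 0 \cdot 0 \cdot 28 = 0 \cdot 28 = 0$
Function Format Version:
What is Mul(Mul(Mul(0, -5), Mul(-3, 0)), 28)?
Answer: 0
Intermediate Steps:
Mul(Mul(Mul(0, -5), Mul(-3, 0)), 28) = Mul(Mul(0, 0), 28) = Mul(0, 28) = 0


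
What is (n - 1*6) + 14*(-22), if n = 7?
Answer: -307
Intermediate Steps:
(n - 1*6) + 14*(-22) = (7 - 1*6) + 14*(-22) = (7 - 6) - 308 = 1 - 308 = -307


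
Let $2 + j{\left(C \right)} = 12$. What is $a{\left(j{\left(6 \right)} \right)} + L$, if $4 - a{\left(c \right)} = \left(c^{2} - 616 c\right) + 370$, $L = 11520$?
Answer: $17214$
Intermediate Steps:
$j{\left(C \right)} = 10$ ($j{\left(C \right)} = -2 + 12 = 10$)
$a{\left(c \right)} = -366 - c^{2} + 616 c$ ($a{\left(c \right)} = 4 - \left(\left(c^{2} - 616 c\right) + 370\right) = 4 - \left(370 + c^{2} - 616 c\right) = -366 - c^{2} + 616 c$)
$a{\left(j{\left(6 \right)} \right)} + L = \left(-366 - 10^{2} + 616 \cdot 10\right) + 11520 = \left(-366 - 100 + 6160\right) + 11520 = 5694 + 11520 = 17214$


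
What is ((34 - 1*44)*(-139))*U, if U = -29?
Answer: -40310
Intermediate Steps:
((34 - 1*44)*(-139))*U = ((34 - 1*44)*(-139))*(-29) = ((34 - 44)*(-139))*(-29) = -10*(-139)*(-29) = 1390*(-29) = -40310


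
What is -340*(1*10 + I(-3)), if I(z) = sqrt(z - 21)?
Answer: -3400 - 680*I*sqrt(6) ≈ -3400.0 - 1665.7*I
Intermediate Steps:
I(z) = sqrt(-21 + z)
-340*(1*10 + I(-3)) = -340*(1*10 + sqrt(-21 - 3)) = -340*(10 + sqrt(-24)) = -340*(10 + 2*I*sqrt(6)) = -3400 - 680*I*sqrt(6)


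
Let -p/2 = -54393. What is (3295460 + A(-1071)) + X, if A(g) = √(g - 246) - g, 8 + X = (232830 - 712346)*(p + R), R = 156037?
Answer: -126983569145 + I*√1317 ≈ -1.2698e+11 + 36.29*I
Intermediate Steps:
p = 108786 (p = -2*(-54393) = 108786)
X = -126986865676 (X = -8 + (232830 - 712346)*(108786 + 156037) = -8 - 479516*264823 = -8 - 126986865668 = -126986865676)
A(g) = √(-246 + g) - g
(3295460 + A(-1071)) + X = (3295460 + (√(-246 - 1071) - 1*(-1071))) - 126986865676 = (3295460 + (√(-1317) + 1071)) - 126986865676 = (3295460 + (I*√1317 + 1071)) - 126986865676 = (3295460 + (1071 + I*√1317)) - 126986865676 = (3296531 + I*√1317) - 126986865676 = -126983569145 + I*√1317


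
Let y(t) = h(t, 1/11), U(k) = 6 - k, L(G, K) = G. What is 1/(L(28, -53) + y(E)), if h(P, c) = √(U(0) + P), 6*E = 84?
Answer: 7/191 - √5/382 ≈ 0.030796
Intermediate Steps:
E = 14 (E = (⅙)*84 = 14)
h(P, c) = √(6 + P) (h(P, c) = √((6 - 1*0) + P) = √((6 + 0) + P) = √(6 + P))
y(t) = √(6 + t)
1/(L(28, -53) + y(E)) = 1/(28 + √(6 + 14)) = 1/(28 + √20) = 1/(28 + 2*√5)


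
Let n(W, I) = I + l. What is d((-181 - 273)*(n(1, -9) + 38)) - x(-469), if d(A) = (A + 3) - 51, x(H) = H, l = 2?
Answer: -13653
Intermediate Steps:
n(W, I) = 2 + I (n(W, I) = I + 2 = 2 + I)
d(A) = -48 + A (d(A) = (3 + A) - 51 = -48 + A)
d((-181 - 273)*(n(1, -9) + 38)) - x(-469) = (-48 + (-181 - 273)*((2 - 9) + 38)) - 1*(-469) = (-48 - 454*(-7 + 38)) + 469 = (-48 - 454*31) + 469 = (-48 - 14074) + 469 = -14122 + 469 = -13653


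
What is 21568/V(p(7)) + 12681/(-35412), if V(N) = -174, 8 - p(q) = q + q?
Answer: -127662085/1026948 ≈ -124.31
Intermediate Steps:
p(q) = 8 - 2*q (p(q) = 8 - (q + q) = 8 - 2*q)
21568/V(p(7)) + 12681/(-35412) = 21568/(-174) + 12681/(-35412) = 21568*(-1/174) + 12681*(-1/35412) = -10784/87 - 4227/11804 = -127662085/1026948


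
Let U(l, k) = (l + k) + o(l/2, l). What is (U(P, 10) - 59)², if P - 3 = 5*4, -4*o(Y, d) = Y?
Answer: 53361/64 ≈ 833.77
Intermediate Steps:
o(Y, d) = -Y/4
P = 23 (P = 3 + 5*4 = 3 + 20 = 23)
U(l, k) = k + 7*l/8 (U(l, k) = (l + k) - l/(4*2) = (k + l) - l/(4*2) = (k + l) - l/8 = k + 7*l/8)
(U(P, 10) - 59)² = ((10 + (7/8)*23) - 59)² = ((10 + 161/8) - 59)² = (241/8 - 59)² = (-231/8)² = 53361/64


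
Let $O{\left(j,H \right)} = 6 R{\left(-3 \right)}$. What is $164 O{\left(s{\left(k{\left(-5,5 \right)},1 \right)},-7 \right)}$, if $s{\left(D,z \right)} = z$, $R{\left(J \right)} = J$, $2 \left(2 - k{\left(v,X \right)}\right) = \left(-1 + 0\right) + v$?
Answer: $-2952$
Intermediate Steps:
$k{\left(v,X \right)} = \frac{5}{2} - \frac{v}{2}$ ($k{\left(v,X \right)} = 2 - \frac{\left(-1 + 0\right) + v}{2} = 2 - \frac{-1 + v}{2} = 2 - \left(- \frac{1}{2} + \frac{v}{2}\right) = \frac{5}{2} - \frac{v}{2}$)
$O{\left(j,H \right)} = -18$ ($O{\left(j,H \right)} = 6 \left(-3\right) = -18$)
$164 O{\left(s{\left(k{\left(-5,5 \right)},1 \right)},-7 \right)} = 164 \left(-18\right) = -2952$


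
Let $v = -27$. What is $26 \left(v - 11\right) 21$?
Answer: $-20748$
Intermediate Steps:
$26 \left(v - 11\right) 21 = 26 \left(-27 - 11\right) 21 = 26 \left(-38\right) 21 = \left(-988\right) 21 = -20748$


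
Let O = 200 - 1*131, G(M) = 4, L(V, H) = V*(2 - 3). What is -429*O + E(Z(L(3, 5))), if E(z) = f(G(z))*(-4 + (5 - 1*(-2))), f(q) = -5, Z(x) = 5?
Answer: -29616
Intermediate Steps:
L(V, H) = -V (L(V, H) = V*(-1) = -V)
O = 69 (O = 200 - 131 = 69)
E(z) = -15 (E(z) = -5*(-4 + (5 - 1*(-2))) = -5*(-4 + (5 + 2)) = -5*(-4 + 7) = -5*3 = -15)
-429*O + E(Z(L(3, 5))) = -429*69 - 15 = -29601 - 15 = -29616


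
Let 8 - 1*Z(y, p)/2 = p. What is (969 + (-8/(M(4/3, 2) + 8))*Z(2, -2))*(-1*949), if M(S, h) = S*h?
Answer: -905346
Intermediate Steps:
Z(y, p) = 16 - 2*p
(969 + (-8/(M(4/3, 2) + 8))*Z(2, -2))*(-1*949) = (969 + (-8/((4/3)*2 + 8))*(16 - 2*(-2)))*(-1*949) = (969 + (-8/((4*(⅓))*2 + 8))*(16 + 4))*(-949) = (969 + (-8/((4/3)*2 + 8))*20)*(-949) = (969 + (-8/(8/3 + 8))*20)*(-949) = (969 + (-8/(32/3))*20)*(-949) = (969 + ((3/32)*(-8))*20)*(-949) = (969 - ¾*20)*(-949) = (969 - 15)*(-949) = 954*(-949) = -905346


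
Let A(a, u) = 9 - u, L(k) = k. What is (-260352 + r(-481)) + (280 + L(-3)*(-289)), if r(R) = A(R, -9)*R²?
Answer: 3905293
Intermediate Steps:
r(R) = 18*R² (r(R) = (9 - 1*(-9))*R² = (9 + 9)*R² = 18*R²)
(-260352 + r(-481)) + (280 + L(-3)*(-289)) = (-260352 + 18*(-481)²) + (280 - 3*(-289)) = (-260352 + 18*231361) + (280 + 867) = (-260352 + 4164498) + 1147 = 3904146 + 1147 = 3905293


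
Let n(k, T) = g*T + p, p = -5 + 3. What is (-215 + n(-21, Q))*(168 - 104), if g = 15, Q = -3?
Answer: -16768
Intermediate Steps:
p = -2
n(k, T) = -2 + 15*T (n(k, T) = 15*T - 2 = -2 + 15*T)
(-215 + n(-21, Q))*(168 - 104) = (-215 + (-2 + 15*(-3)))*(168 - 104) = (-215 + (-2 - 45))*64 = (-215 - 47)*64 = -262*64 = -16768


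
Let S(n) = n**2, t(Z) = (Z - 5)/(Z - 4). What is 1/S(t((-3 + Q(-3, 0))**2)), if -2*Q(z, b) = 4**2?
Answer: 13689/13456 ≈ 1.0173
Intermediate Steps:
Q(z, b) = -8 (Q(z, b) = -1/2*4**2 = -1/2*16 = -8)
t(Z) = (-5 + Z)/(-4 + Z)
1/S(t((-3 + Q(-3, 0))**2)) = 1/(((-5 + (-3 - 8)**2)/(-4 + (-3 - 8)**2))**2) = 1/(((-5 + (-11)**2)/(-4 + (-11)**2))**2) = 1/(((-5 + 121)/(-4 + 121))**2) = 1/((116/117)**2) = 1/(13456/13689) = 13689/13456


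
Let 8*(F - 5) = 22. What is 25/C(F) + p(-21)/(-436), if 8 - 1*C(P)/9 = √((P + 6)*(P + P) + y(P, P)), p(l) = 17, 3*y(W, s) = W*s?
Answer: -1809269/10619652 - 1900*√93/73071 ≈ -0.42112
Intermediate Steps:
y(W, s) = W*s/3 (y(W, s) = (W*s)/3 = W*s/3)
F = 31/4 (F = 5 + (⅛)*22 = 5 + 11/4 = 31/4 ≈ 7.7500)
C(P) = 72 - 9*√(P²/3 + 2*P*(6 + P)) (C(P) = 72 - 9*√((P + 6)*(P + P) + P*P/3) = 72 - 9*√((6 + P)*(2*P) + P²/3) = 72 - 9*√(2*P*(6 + P) + P²/3) = 72 - 9*√(P²/3 + 2*P*(6 + P)))
25/C(F) + p(-21)/(-436) = 25/(72 - 3*√3*√(31*(36 + 7*(31/4))/4)) + 17/(-436) = 25/(72 - 3*√3*√(31*(36 + 217/4)/4)) + 17*(-1/436) = 25/(72 - 3*√3*√((31/4)*(361/4))) - 17/436 = 25/(72 - 3*√3*√(11191/16)) - 17/436 = 25/(72 - 3*√3*19*√31/4) - 17/436 = 25/(72 - 57*√93/4) - 17/436 = -17/436 + 25/(72 - 57*√93/4)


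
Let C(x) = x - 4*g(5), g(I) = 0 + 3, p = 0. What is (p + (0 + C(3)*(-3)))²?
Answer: 729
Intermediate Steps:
g(I) = 3
C(x) = -12 + x (C(x) = x - 4*3 = x - 12 = -12 + x)
(p + (0 + C(3)*(-3)))² = (0 + (0 + (-12 + 3)*(-3)))² = (0 + (0 - 9*(-3)))² = (0 + (0 + 27))² = (0 + 27)² = 27² = 729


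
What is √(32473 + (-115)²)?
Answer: √45698 ≈ 213.77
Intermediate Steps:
√(32473 + (-115)²) = √(32473 + 13225) = √45698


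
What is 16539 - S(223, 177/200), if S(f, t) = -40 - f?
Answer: 16802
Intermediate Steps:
16539 - S(223, 177/200) = 16539 - (-40 - 1*223) = 16539 - (-40 - 223) = 16539 - 1*(-263) = 16539 + 263 = 16802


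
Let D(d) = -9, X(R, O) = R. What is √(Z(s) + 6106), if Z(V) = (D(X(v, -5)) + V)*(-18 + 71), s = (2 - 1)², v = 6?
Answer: √5682 ≈ 75.379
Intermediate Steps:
s = 1 (s = 1² = 1)
Z(V) = -477 + 53*V (Z(V) = (-9 + V)*(-18 + 71) = (-9 + V)*53 = -477 + 53*V)
√(Z(s) + 6106) = √((-477 + 53*1) + 6106) = √((-477 + 53) + 6106) = √(-424 + 6106) = √5682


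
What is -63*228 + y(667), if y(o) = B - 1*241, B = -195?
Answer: -14800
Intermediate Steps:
y(o) = -436 (y(o) = -195 - 1*241 = -195 - 241 = -436)
-63*228 + y(667) = -63*228 - 436 = -14364 - 436 = -14800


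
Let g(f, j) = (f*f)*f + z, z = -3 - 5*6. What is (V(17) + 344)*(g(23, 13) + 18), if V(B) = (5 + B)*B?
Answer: 8725136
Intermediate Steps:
z = -33 (z = -3 - 30 = -33)
g(f, j) = -33 + f³ (g(f, j) = (f*f)*f - 33 = f²*f - 33 = f³ - 33 = -33 + f³)
V(B) = B*(5 + B)
(V(17) + 344)*(g(23, 13) + 18) = (17*(5 + 17) + 344)*((-33 + 23³) + 18) = (17*22 + 344)*((-33 + 12167) + 18) = (374 + 344)*(12134 + 18) = 718*12152 = 8725136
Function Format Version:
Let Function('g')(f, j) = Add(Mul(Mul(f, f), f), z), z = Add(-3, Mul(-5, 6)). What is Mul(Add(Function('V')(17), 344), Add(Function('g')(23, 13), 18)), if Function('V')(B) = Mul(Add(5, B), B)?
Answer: 8725136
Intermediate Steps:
z = -33 (z = Add(-3, -30) = -33)
Function('g')(f, j) = Add(-33, Pow(f, 3)) (Function('g')(f, j) = Add(Mul(Mul(f, f), f), -33) = Add(Mul(Pow(f, 2), f), -33) = Add(Pow(f, 3), -33) = Add(-33, Pow(f, 3)))
Function('V')(B) = Mul(B, Add(5, B))
Mul(Add(Function('V')(17), 344), Add(Function('g')(23, 13), 18)) = Mul(Add(Mul(17, Add(5, 17)), 344), Add(Add(-33, Pow(23, 3)), 18)) = Mul(Add(Mul(17, 22), 344), Add(Add(-33, 12167), 18)) = Mul(Add(374, 344), Add(12134, 18)) = Mul(718, 12152) = 8725136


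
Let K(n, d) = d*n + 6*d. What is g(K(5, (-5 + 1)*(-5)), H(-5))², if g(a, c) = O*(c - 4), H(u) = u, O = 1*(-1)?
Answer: 81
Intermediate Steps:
O = -1
K(n, d) = 6*d + d*n
g(a, c) = 4 - c (g(a, c) = -(c - 4) = -(-4 + c) = 4 - c)
g(K(5, (-5 + 1)*(-5)), H(-5))² = (4 - 1*(-5))² = (4 + 5)² = 9² = 81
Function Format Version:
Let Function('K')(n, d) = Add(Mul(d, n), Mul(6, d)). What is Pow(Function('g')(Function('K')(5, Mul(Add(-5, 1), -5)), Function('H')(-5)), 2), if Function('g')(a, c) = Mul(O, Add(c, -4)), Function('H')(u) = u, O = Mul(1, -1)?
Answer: 81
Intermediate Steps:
O = -1
Function('K')(n, d) = Add(Mul(6, d), Mul(d, n))
Function('g')(a, c) = Add(4, Mul(-1, c)) (Function('g')(a, c) = Mul(-1, Add(c, -4)) = Mul(-1, Add(-4, c)) = Add(4, Mul(-1, c)))
Pow(Function('g')(Function('K')(5, Mul(Add(-5, 1), -5)), Function('H')(-5)), 2) = Pow(Add(4, Mul(-1, -5)), 2) = Pow(Add(4, 5), 2) = Pow(9, 2) = 81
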